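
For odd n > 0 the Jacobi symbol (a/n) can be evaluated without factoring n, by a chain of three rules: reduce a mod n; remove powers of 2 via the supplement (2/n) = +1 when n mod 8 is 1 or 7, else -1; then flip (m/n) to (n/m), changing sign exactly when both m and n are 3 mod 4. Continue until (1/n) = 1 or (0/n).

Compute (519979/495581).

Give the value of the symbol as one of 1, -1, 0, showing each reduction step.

-1

(519979/495581): 519979 mod 495581 = 24398, so (519979/495581) = (24398/495581)
factor out 2^1: 24398 = 2^1·12199; with 495581 mod 8 = 5, (2/495581) = -1; sign now -1; continue with (12199/495581)
flip (12199/495581) -> (495581/12199): both odd, 12199 mod 4 = 3, 495581 mod 4 = 1, so the flip contributes +1; sign now -1
(495581/12199): 495581 mod 12199 = 7621, so (495581/12199) = (7621/12199)
flip (7621/12199) -> (12199/7621): both odd, 7621 mod 4 = 1, 12199 mod 4 = 3, so the flip contributes +1; sign now -1
(12199/7621): 12199 mod 7621 = 4578, so (12199/7621) = (4578/7621)
factor out 2^1: 4578 = 2^1·2289; with 7621 mod 8 = 5, (2/7621) = -1; sign now +1; continue with (2289/7621)
flip (2289/7621) -> (7621/2289): both odd, 2289 mod 4 = 1, 7621 mod 4 = 1, so the flip contributes +1; sign now +1
(7621/2289): 7621 mod 2289 = 754, so (7621/2289) = (754/2289)
factor out 2^1: 754 = 2^1·377; with 2289 mod 8 = 1, (2/2289) = +1; sign now +1; continue with (377/2289)
flip (377/2289) -> (2289/377): both odd, 377 mod 4 = 1, 2289 mod 4 = 1, so the flip contributes +1; sign now +1
(2289/377): 2289 mod 377 = 27, so (2289/377) = (27/377)
flip (27/377) -> (377/27): both odd, 27 mod 4 = 3, 377 mod 4 = 1, so the flip contributes +1; sign now +1
(377/27): 377 mod 27 = 26, so (377/27) = (26/27)
factor out 2^1: 26 = 2^1·13; with 27 mod 8 = 3, (2/27) = -1; sign now -1; continue with (13/27)
flip (13/27) -> (27/13): both odd, 13 mod 4 = 1, 27 mod 4 = 3, so the flip contributes +1; sign now -1
(27/13): 27 mod 13 = 1, so (27/13) = (1/13)
reached (1/13) = 1, so the symbol is -1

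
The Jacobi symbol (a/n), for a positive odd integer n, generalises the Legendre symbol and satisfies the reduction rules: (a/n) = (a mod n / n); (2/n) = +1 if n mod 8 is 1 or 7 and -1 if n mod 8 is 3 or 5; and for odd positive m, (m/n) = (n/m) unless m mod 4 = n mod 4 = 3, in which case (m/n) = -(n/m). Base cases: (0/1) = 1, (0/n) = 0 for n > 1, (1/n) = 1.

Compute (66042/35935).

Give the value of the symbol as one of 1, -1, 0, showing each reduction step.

(66042/35935) = (30107/35935)   [reduce mod 35935]
reciprocity: (30107/35935) = -1·(35935/30107) since 30107 mod 4 = 3, 35935 mod 4 = 3; sign now -1
(35935/30107) = (5828/30107)   [reduce mod 30107]
5828 = 2^2·1457; (2/30107) = -1 since 30107 mod 8 = 3, so (5828/30107) = (-1)^2·(1457/30107); sign now -1
reciprocity: (1457/30107) = +1·(30107/1457) since 1457 mod 4 = 1, 30107 mod 4 = 3; sign now -1
(30107/1457) = (967/1457)   [reduce mod 1457]
reciprocity: (967/1457) = +1·(1457/967) since 967 mod 4 = 3, 1457 mod 4 = 1; sign now -1
(1457/967) = (490/967)   [reduce mod 967]
490 = 2^1·245; (2/967) = +1 since 967 mod 8 = 7, so (490/967) = (+1)^1·(245/967); sign now -1
reciprocity: (245/967) = +1·(967/245) since 245 mod 4 = 1, 967 mod 4 = 3; sign now -1
(967/245) = (232/245)   [reduce mod 245]
232 = 2^3·29; (2/245) = -1 since 245 mod 8 = 5, so (232/245) = (-1)^3·(29/245); sign now +1
reciprocity: (29/245) = +1·(245/29) since 29 mod 4 = 1, 245 mod 4 = 1; sign now +1
(245/29) = (13/29)   [reduce mod 29]
reciprocity: (13/29) = +1·(29/13) since 13 mod 4 = 1, 29 mod 4 = 1; sign now +1
(29/13) = (3/13)   [reduce mod 13]
reciprocity: (3/13) = +1·(13/3) since 3 mod 4 = 3, 13 mod 4 = 1; sign now +1
(13/3) = (1/3)   [reduce mod 3]
(1/3) = 1; final value = sign = +1

1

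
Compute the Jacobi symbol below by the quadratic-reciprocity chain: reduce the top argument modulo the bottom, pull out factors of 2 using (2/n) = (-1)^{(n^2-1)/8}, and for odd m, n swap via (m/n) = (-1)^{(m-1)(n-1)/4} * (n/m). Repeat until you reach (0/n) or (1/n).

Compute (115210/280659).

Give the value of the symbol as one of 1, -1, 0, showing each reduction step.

-1

115210 = 2^1·57605; (2/280659) = -1 since 280659 mod 8 = 3, so (115210/280659) = (-1)^1·(57605/280659); sign now -1
reciprocity: (57605/280659) = +1·(280659/57605) since 57605 mod 4 = 1, 280659 mod 4 = 3; sign now -1
(280659/57605) = (50239/57605)   [reduce mod 57605]
reciprocity: (50239/57605) = +1·(57605/50239) since 50239 mod 4 = 3, 57605 mod 4 = 1; sign now -1
(57605/50239) = (7366/50239)   [reduce mod 50239]
7366 = 2^1·3683; (2/50239) = +1 since 50239 mod 8 = 7, so (7366/50239) = (+1)^1·(3683/50239); sign now -1
reciprocity: (3683/50239) = -1·(50239/3683) since 3683 mod 4 = 3, 50239 mod 4 = 3; sign now +1
(50239/3683) = (2360/3683)   [reduce mod 3683]
2360 = 2^3·295; (2/3683) = -1 since 3683 mod 8 = 3, so (2360/3683) = (-1)^3·(295/3683); sign now -1
reciprocity: (295/3683) = -1·(3683/295) since 295 mod 4 = 3, 3683 mod 4 = 3; sign now +1
(3683/295) = (143/295)   [reduce mod 295]
reciprocity: (143/295) = -1·(295/143) since 143 mod 4 = 3, 295 mod 4 = 3; sign now -1
(295/143) = (9/143)   [reduce mod 143]
reciprocity: (9/143) = +1·(143/9) since 9 mod 4 = 1, 143 mod 4 = 3; sign now -1
(143/9) = (8/9)   [reduce mod 9]
8 = 2^3·1; (2/9) = +1 since 9 mod 8 = 1, so (8/9) = (+1)^3·(1/9); sign now -1
(1/9) = 1; final value = sign = -1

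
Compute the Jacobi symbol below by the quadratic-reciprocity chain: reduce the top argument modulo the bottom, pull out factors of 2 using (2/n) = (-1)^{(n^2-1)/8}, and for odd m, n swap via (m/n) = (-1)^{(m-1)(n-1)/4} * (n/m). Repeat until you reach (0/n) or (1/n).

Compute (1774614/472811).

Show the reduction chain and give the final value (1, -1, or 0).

-1

(1774614/472811): 1774614 mod 472811 = 356181, so (1774614/472811) = (356181/472811)
flip (356181/472811) -> (472811/356181): both odd, 356181 mod 4 = 1, 472811 mod 4 = 3, so the flip contributes +1; sign now +1
(472811/356181): 472811 mod 356181 = 116630, so (472811/356181) = (116630/356181)
factor out 2^1: 116630 = 2^1·58315; with 356181 mod 8 = 5, (2/356181) = -1; sign now -1; continue with (58315/356181)
flip (58315/356181) -> (356181/58315): both odd, 58315 mod 4 = 3, 356181 mod 4 = 1, so the flip contributes +1; sign now -1
(356181/58315): 356181 mod 58315 = 6291, so (356181/58315) = (6291/58315)
flip (6291/58315) -> (58315/6291): both odd, 6291 mod 4 = 3, 58315 mod 4 = 3, so the flip contributes -1; sign now +1
(58315/6291): 58315 mod 6291 = 1696, so (58315/6291) = (1696/6291)
factor out 2^5: 1696 = 2^5·53; with 6291 mod 8 = 3, (2/6291) = -1; sign now -1; continue with (53/6291)
flip (53/6291) -> (6291/53): both odd, 53 mod 4 = 1, 6291 mod 4 = 3, so the flip contributes +1; sign now -1
(6291/53): 6291 mod 53 = 37, so (6291/53) = (37/53)
flip (37/53) -> (53/37): both odd, 37 mod 4 = 1, 53 mod 4 = 1, so the flip contributes +1; sign now -1
(53/37): 53 mod 37 = 16, so (53/37) = (16/37)
factor out 2^4: 16 = 2^4·1; with 37 mod 8 = 5, (2/37) = -1; sign now -1; continue with (1/37)
reached (1/37) = 1, so the symbol is -1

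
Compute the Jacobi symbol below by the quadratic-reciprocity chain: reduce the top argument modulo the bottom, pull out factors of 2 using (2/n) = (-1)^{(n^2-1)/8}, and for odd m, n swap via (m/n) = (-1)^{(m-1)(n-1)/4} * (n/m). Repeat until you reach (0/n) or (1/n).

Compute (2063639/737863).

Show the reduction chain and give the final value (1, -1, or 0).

(2063639/737863) = (587913/737863)   [reduce mod 737863]
reciprocity: (587913/737863) = +1·(737863/587913) since 587913 mod 4 = 1, 737863 mod 4 = 3; sign now +1
(737863/587913) = (149950/587913)   [reduce mod 587913]
149950 = 2^1·74975; (2/587913) = +1 since 587913 mod 8 = 1, so (149950/587913) = (+1)^1·(74975/587913); sign now +1
reciprocity: (74975/587913) = +1·(587913/74975) since 74975 mod 4 = 3, 587913 mod 4 = 1; sign now +1
(587913/74975) = (63088/74975)   [reduce mod 74975]
63088 = 2^4·3943; (2/74975) = +1 since 74975 mod 8 = 7, so (63088/74975) = (+1)^4·(3943/74975); sign now +1
reciprocity: (3943/74975) = -1·(74975/3943) since 3943 mod 4 = 3, 74975 mod 4 = 3; sign now -1
(74975/3943) = (58/3943)   [reduce mod 3943]
58 = 2^1·29; (2/3943) = +1 since 3943 mod 8 = 7, so (58/3943) = (+1)^1·(29/3943); sign now -1
reciprocity: (29/3943) = +1·(3943/29) since 29 mod 4 = 1, 3943 mod 4 = 3; sign now -1
(3943/29) = (28/29)   [reduce mod 29]
28 = 2^2·7; (2/29) = -1 since 29 mod 8 = 5, so (28/29) = (-1)^2·(7/29); sign now -1
reciprocity: (7/29) = +1·(29/7) since 7 mod 4 = 3, 29 mod 4 = 1; sign now -1
(29/7) = (1/7)   [reduce mod 7]
(1/7) = 1; final value = sign = -1

-1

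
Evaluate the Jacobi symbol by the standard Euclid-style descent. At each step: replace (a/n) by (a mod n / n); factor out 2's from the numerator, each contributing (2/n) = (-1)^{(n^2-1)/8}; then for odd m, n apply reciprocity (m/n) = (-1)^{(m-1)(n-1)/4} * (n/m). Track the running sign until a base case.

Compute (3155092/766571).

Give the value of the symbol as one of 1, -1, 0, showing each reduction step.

(3155092/766571) = (88808/766571)   [reduce mod 766571]
88808 = 2^3·11101; (2/766571) = -1 since 766571 mod 8 = 3, so (88808/766571) = (-1)^3·(11101/766571); sign now -1
reciprocity: (11101/766571) = +1·(766571/11101) since 11101 mod 4 = 1, 766571 mod 4 = 3; sign now -1
(766571/11101) = (602/11101)   [reduce mod 11101]
602 = 2^1·301; (2/11101) = -1 since 11101 mod 8 = 5, so (602/11101) = (-1)^1·(301/11101); sign now +1
reciprocity: (301/11101) = +1·(11101/301) since 301 mod 4 = 1, 11101 mod 4 = 1; sign now +1
(11101/301) = (265/301)   [reduce mod 301]
reciprocity: (265/301) = +1·(301/265) since 265 mod 4 = 1, 301 mod 4 = 1; sign now +1
(301/265) = (36/265)   [reduce mod 265]
36 = 2^2·9; (2/265) = +1 since 265 mod 8 = 1, so (36/265) = (+1)^2·(9/265); sign now +1
reciprocity: (9/265) = +1·(265/9) since 9 mod 4 = 1, 265 mod 4 = 1; sign now +1
(265/9) = (4/9)   [reduce mod 9]
4 = 2^2·1; (2/9) = +1 since 9 mod 8 = 1, so (4/9) = (+1)^2·(1/9); sign now +1
(1/9) = 1; final value = sign = +1

1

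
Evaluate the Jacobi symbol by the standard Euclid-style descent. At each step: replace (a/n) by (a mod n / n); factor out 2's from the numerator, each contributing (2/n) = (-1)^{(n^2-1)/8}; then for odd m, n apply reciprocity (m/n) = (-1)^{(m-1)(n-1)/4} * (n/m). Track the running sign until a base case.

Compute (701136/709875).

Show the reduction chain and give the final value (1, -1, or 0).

0

factor out 2^4: 701136 = 2^4·43821; with 709875 mod 8 = 3, (2/709875) = -1; sign now +1; continue with (43821/709875)
flip (43821/709875) -> (709875/43821): both odd, 43821 mod 4 = 1, 709875 mod 4 = 3, so the flip contributes +1; sign now +1
(709875/43821): 709875 mod 43821 = 8739, so (709875/43821) = (8739/43821)
flip (8739/43821) -> (43821/8739): both odd, 8739 mod 4 = 3, 43821 mod 4 = 1, so the flip contributes +1; sign now +1
(43821/8739): 43821 mod 8739 = 126, so (43821/8739) = (126/8739)
factor out 2^1: 126 = 2^1·63; with 8739 mod 8 = 3, (2/8739) = -1; sign now -1; continue with (63/8739)
flip (63/8739) -> (8739/63): both odd, 63 mod 4 = 3, 8739 mod 4 = 3, so the flip contributes -1; sign now +1
(8739/63): 8739 mod 63 = 45, so (8739/63) = (45/63)
flip (45/63) -> (63/45): both odd, 45 mod 4 = 1, 63 mod 4 = 3, so the flip contributes +1; sign now +1
(63/45): 63 mod 45 = 18, so (63/45) = (18/45)
factor out 2^1: 18 = 2^1·9; with 45 mod 8 = 5, (2/45) = -1; sign now -1; continue with (9/45)
flip (9/45) -> (45/9): both odd, 9 mod 4 = 1, 45 mod 4 = 1, so the flip contributes +1; sign now -1
(45/9): 45 mod 9 = 0, so (45/9) = (0/9)
reached (0/9); gcd(a, n) > 1, so (0/9) = 0 and the symbol is 0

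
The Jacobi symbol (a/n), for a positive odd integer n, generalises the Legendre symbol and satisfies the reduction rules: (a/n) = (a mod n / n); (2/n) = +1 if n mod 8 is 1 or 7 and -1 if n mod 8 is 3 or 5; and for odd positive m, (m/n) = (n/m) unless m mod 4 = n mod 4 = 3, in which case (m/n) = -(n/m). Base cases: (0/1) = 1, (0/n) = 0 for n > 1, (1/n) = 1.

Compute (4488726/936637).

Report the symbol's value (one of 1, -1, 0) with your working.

(4488726/936637) = (742178/936637)   [reduce mod 936637]
742178 = 2^1·371089; (2/936637) = -1 since 936637 mod 8 = 5, so (742178/936637) = (-1)^1·(371089/936637); sign now -1
reciprocity: (371089/936637) = +1·(936637/371089) since 371089 mod 4 = 1, 936637 mod 4 = 1; sign now -1
(936637/371089) = (194459/371089)   [reduce mod 371089]
reciprocity: (194459/371089) = +1·(371089/194459) since 194459 mod 4 = 3, 371089 mod 4 = 1; sign now -1
(371089/194459) = (176630/194459)   [reduce mod 194459]
176630 = 2^1·88315; (2/194459) = -1 since 194459 mod 8 = 3, so (176630/194459) = (-1)^1·(88315/194459); sign now +1
reciprocity: (88315/194459) = -1·(194459/88315) since 88315 mod 4 = 3, 194459 mod 4 = 3; sign now -1
(194459/88315) = (17829/88315)   [reduce mod 88315]
reciprocity: (17829/88315) = +1·(88315/17829) since 17829 mod 4 = 1, 88315 mod 4 = 3; sign now -1
(88315/17829) = (16999/17829)   [reduce mod 17829]
reciprocity: (16999/17829) = +1·(17829/16999) since 16999 mod 4 = 3, 17829 mod 4 = 1; sign now -1
(17829/16999) = (830/16999)   [reduce mod 16999]
830 = 2^1·415; (2/16999) = +1 since 16999 mod 8 = 7, so (830/16999) = (+1)^1·(415/16999); sign now -1
reciprocity: (415/16999) = -1·(16999/415) since 415 mod 4 = 3, 16999 mod 4 = 3; sign now +1
(16999/415) = (399/415)   [reduce mod 415]
reciprocity: (399/415) = -1·(415/399) since 399 mod 4 = 3, 415 mod 4 = 3; sign now -1
(415/399) = (16/399)   [reduce mod 399]
16 = 2^4·1; (2/399) = +1 since 399 mod 8 = 7, so (16/399) = (+1)^4·(1/399); sign now -1
(1/399) = 1; final value = sign = -1

-1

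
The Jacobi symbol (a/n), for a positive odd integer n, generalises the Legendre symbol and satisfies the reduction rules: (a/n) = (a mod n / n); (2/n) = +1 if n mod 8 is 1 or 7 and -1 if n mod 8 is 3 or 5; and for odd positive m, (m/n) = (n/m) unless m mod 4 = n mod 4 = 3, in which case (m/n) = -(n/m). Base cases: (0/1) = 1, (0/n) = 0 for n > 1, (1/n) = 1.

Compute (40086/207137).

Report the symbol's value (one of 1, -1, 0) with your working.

-1

factor out 2^1: 40086 = 2^1·20043; with 207137 mod 8 = 1, (2/207137) = +1; sign now +1; continue with (20043/207137)
flip (20043/207137) -> (207137/20043): both odd, 20043 mod 4 = 3, 207137 mod 4 = 1, so the flip contributes +1; sign now +1
(207137/20043): 207137 mod 20043 = 6707, so (207137/20043) = (6707/20043)
flip (6707/20043) -> (20043/6707): both odd, 6707 mod 4 = 3, 20043 mod 4 = 3, so the flip contributes -1; sign now -1
(20043/6707): 20043 mod 6707 = 6629, so (20043/6707) = (6629/6707)
flip (6629/6707) -> (6707/6629): both odd, 6629 mod 4 = 1, 6707 mod 4 = 3, so the flip contributes +1; sign now -1
(6707/6629): 6707 mod 6629 = 78, so (6707/6629) = (78/6629)
factor out 2^1: 78 = 2^1·39; with 6629 mod 8 = 5, (2/6629) = -1; sign now +1; continue with (39/6629)
flip (39/6629) -> (6629/39): both odd, 39 mod 4 = 3, 6629 mod 4 = 1, so the flip contributes +1; sign now +1
(6629/39): 6629 mod 39 = 38, so (6629/39) = (38/39)
factor out 2^1: 38 = 2^1·19; with 39 mod 8 = 7, (2/39) = +1; sign now +1; continue with (19/39)
flip (19/39) -> (39/19): both odd, 19 mod 4 = 3, 39 mod 4 = 3, so the flip contributes -1; sign now -1
(39/19): 39 mod 19 = 1, so (39/19) = (1/19)
reached (1/19) = 1, so the symbol is -1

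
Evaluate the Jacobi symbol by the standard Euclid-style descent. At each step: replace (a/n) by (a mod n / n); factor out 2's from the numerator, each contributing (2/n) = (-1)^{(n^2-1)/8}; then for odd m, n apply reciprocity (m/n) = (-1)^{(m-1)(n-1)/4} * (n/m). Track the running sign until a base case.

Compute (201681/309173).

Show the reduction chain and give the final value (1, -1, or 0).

reciprocity: (201681/309173) = +1·(309173/201681) since 201681 mod 4 = 1, 309173 mod 4 = 1; sign now +1
(309173/201681) = (107492/201681)   [reduce mod 201681]
107492 = 2^2·26873; (2/201681) = +1 since 201681 mod 8 = 1, so (107492/201681) = (+1)^2·(26873/201681); sign now +1
reciprocity: (26873/201681) = +1·(201681/26873) since 26873 mod 4 = 1, 201681 mod 4 = 1; sign now +1
(201681/26873) = (13570/26873)   [reduce mod 26873]
13570 = 2^1·6785; (2/26873) = +1 since 26873 mod 8 = 1, so (13570/26873) = (+1)^1·(6785/26873); sign now +1
reciprocity: (6785/26873) = +1·(26873/6785) since 6785 mod 4 = 1, 26873 mod 4 = 1; sign now +1
(26873/6785) = (6518/6785)   [reduce mod 6785]
6518 = 2^1·3259; (2/6785) = +1 since 6785 mod 8 = 1, so (6518/6785) = (+1)^1·(3259/6785); sign now +1
reciprocity: (3259/6785) = +1·(6785/3259) since 3259 mod 4 = 3, 6785 mod 4 = 1; sign now +1
(6785/3259) = (267/3259)   [reduce mod 3259]
reciprocity: (267/3259) = -1·(3259/267) since 267 mod 4 = 3, 3259 mod 4 = 3; sign now -1
(3259/267) = (55/267)   [reduce mod 267]
reciprocity: (55/267) = -1·(267/55) since 55 mod 4 = 3, 267 mod 4 = 3; sign now +1
(267/55) = (47/55)   [reduce mod 55]
reciprocity: (47/55) = -1·(55/47) since 47 mod 4 = 3, 55 mod 4 = 3; sign now -1
(55/47) = (8/47)   [reduce mod 47]
8 = 2^3·1; (2/47) = +1 since 47 mod 8 = 7, so (8/47) = (+1)^3·(1/47); sign now -1
(1/47) = 1; final value = sign = -1

-1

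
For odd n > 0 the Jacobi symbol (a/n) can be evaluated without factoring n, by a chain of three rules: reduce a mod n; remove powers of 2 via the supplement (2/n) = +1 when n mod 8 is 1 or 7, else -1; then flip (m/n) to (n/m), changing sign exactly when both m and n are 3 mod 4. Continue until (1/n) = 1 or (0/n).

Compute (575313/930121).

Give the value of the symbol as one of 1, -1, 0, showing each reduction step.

reciprocity: (575313/930121) = +1·(930121/575313) since 575313 mod 4 = 1, 930121 mod 4 = 1; sign now +1
(930121/575313) = (354808/575313)   [reduce mod 575313]
354808 = 2^3·44351; (2/575313) = +1 since 575313 mod 8 = 1, so (354808/575313) = (+1)^3·(44351/575313); sign now +1
reciprocity: (44351/575313) = +1·(575313/44351) since 44351 mod 4 = 3, 575313 mod 4 = 1; sign now +1
(575313/44351) = (43101/44351)   [reduce mod 44351]
reciprocity: (43101/44351) = +1·(44351/43101) since 43101 mod 4 = 1, 44351 mod 4 = 3; sign now +1
(44351/43101) = (1250/43101)   [reduce mod 43101]
1250 = 2^1·625; (2/43101) = -1 since 43101 mod 8 = 5, so (1250/43101) = (-1)^1·(625/43101); sign now -1
reciprocity: (625/43101) = +1·(43101/625) since 625 mod 4 = 1, 43101 mod 4 = 1; sign now -1
(43101/625) = (601/625)   [reduce mod 625]
reciprocity: (601/625) = +1·(625/601) since 601 mod 4 = 1, 625 mod 4 = 1; sign now -1
(625/601) = (24/601)   [reduce mod 601]
24 = 2^3·3; (2/601) = +1 since 601 mod 8 = 1, so (24/601) = (+1)^3·(3/601); sign now -1
reciprocity: (3/601) = +1·(601/3) since 3 mod 4 = 3, 601 mod 4 = 1; sign now -1
(601/3) = (1/3)   [reduce mod 3]
(1/3) = 1; final value = sign = -1

-1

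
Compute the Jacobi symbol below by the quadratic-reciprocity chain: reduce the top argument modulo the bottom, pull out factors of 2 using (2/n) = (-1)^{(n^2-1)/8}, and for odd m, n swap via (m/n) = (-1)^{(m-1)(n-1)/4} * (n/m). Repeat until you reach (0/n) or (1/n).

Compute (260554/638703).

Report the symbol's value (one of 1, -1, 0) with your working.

factor out 2^1: 260554 = 2^1·130277; with 638703 mod 8 = 7, (2/638703) = +1; sign now +1; continue with (130277/638703)
flip (130277/638703) -> (638703/130277): both odd, 130277 mod 4 = 1, 638703 mod 4 = 3, so the flip contributes +1; sign now +1
(638703/130277): 638703 mod 130277 = 117595, so (638703/130277) = (117595/130277)
flip (117595/130277) -> (130277/117595): both odd, 117595 mod 4 = 3, 130277 mod 4 = 1, so the flip contributes +1; sign now +1
(130277/117595): 130277 mod 117595 = 12682, so (130277/117595) = (12682/117595)
factor out 2^1: 12682 = 2^1·6341; with 117595 mod 8 = 3, (2/117595) = -1; sign now -1; continue with (6341/117595)
flip (6341/117595) -> (117595/6341): both odd, 6341 mod 4 = 1, 117595 mod 4 = 3, so the flip contributes +1; sign now -1
(117595/6341): 117595 mod 6341 = 3457, so (117595/6341) = (3457/6341)
flip (3457/6341) -> (6341/3457): both odd, 3457 mod 4 = 1, 6341 mod 4 = 1, so the flip contributes +1; sign now -1
(6341/3457): 6341 mod 3457 = 2884, so (6341/3457) = (2884/3457)
factor out 2^2: 2884 = 2^2·721; with 3457 mod 8 = 1, (2/3457) = +1; sign now -1; continue with (721/3457)
flip (721/3457) -> (3457/721): both odd, 721 mod 4 = 1, 3457 mod 4 = 1, so the flip contributes +1; sign now -1
(3457/721): 3457 mod 721 = 573, so (3457/721) = (573/721)
flip (573/721) -> (721/573): both odd, 573 mod 4 = 1, 721 mod 4 = 1, so the flip contributes +1; sign now -1
(721/573): 721 mod 573 = 148, so (721/573) = (148/573)
factor out 2^2: 148 = 2^2·37; with 573 mod 8 = 5, (2/573) = -1; sign now -1; continue with (37/573)
flip (37/573) -> (573/37): both odd, 37 mod 4 = 1, 573 mod 4 = 1, so the flip contributes +1; sign now -1
(573/37): 573 mod 37 = 18, so (573/37) = (18/37)
factor out 2^1: 18 = 2^1·9; with 37 mod 8 = 5, (2/37) = -1; sign now +1; continue with (9/37)
flip (9/37) -> (37/9): both odd, 9 mod 4 = 1, 37 mod 4 = 1, so the flip contributes +1; sign now +1
(37/9): 37 mod 9 = 1, so (37/9) = (1/9)
reached (1/9) = 1, so the symbol is +1

1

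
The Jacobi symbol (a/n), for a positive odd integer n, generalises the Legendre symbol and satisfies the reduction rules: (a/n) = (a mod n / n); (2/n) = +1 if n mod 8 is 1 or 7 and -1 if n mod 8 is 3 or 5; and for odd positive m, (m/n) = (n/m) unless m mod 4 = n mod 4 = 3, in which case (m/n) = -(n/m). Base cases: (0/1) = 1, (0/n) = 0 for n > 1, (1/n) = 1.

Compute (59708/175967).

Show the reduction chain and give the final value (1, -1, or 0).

0

59708 = 2^2·14927; (2/175967) = +1 since 175967 mod 8 = 7, so (59708/175967) = (+1)^2·(14927/175967); sign now +1
reciprocity: (14927/175967) = -1·(175967/14927) since 14927 mod 4 = 3, 175967 mod 4 = 3; sign now -1
(175967/14927) = (11770/14927)   [reduce mod 14927]
11770 = 2^1·5885; (2/14927) = +1 since 14927 mod 8 = 7, so (11770/14927) = (+1)^1·(5885/14927); sign now -1
reciprocity: (5885/14927) = +1·(14927/5885) since 5885 mod 4 = 1, 14927 mod 4 = 3; sign now -1
(14927/5885) = (3157/5885)   [reduce mod 5885]
reciprocity: (3157/5885) = +1·(5885/3157) since 3157 mod 4 = 1, 5885 mod 4 = 1; sign now -1
(5885/3157) = (2728/3157)   [reduce mod 3157]
2728 = 2^3·341; (2/3157) = -1 since 3157 mod 8 = 5, so (2728/3157) = (-1)^3·(341/3157); sign now +1
reciprocity: (341/3157) = +1·(3157/341) since 341 mod 4 = 1, 3157 mod 4 = 1; sign now +1
(3157/341) = (88/341)   [reduce mod 341]
88 = 2^3·11; (2/341) = -1 since 341 mod 8 = 5, so (88/341) = (-1)^3·(11/341); sign now -1
reciprocity: (11/341) = +1·(341/11) since 11 mod 4 = 3, 341 mod 4 = 1; sign now -1
(341/11) = (0/11)   [reduce mod 11]
(0/11) = 0   [gcd(a, n) > 1]; final value = 0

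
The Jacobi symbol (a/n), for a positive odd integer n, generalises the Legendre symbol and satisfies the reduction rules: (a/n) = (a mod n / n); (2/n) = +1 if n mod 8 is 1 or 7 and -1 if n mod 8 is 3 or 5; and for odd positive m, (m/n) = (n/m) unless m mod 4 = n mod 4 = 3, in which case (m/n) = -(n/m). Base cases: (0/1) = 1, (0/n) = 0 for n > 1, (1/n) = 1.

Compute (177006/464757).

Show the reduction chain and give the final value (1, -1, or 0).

0

177006 = 2^1·88503; (2/464757) = -1 since 464757 mod 8 = 5, so (177006/464757) = (-1)^1·(88503/464757); sign now -1
reciprocity: (88503/464757) = +1·(464757/88503) since 88503 mod 4 = 3, 464757 mod 4 = 1; sign now -1
(464757/88503) = (22242/88503)   [reduce mod 88503]
22242 = 2^1·11121; (2/88503) = +1 since 88503 mod 8 = 7, so (22242/88503) = (+1)^1·(11121/88503); sign now -1
reciprocity: (11121/88503) = +1·(88503/11121) since 11121 mod 4 = 1, 88503 mod 4 = 3; sign now -1
(88503/11121) = (10656/11121)   [reduce mod 11121]
10656 = 2^5·333; (2/11121) = +1 since 11121 mod 8 = 1, so (10656/11121) = (+1)^5·(333/11121); sign now -1
reciprocity: (333/11121) = +1·(11121/333) since 333 mod 4 = 1, 11121 mod 4 = 1; sign now -1
(11121/333) = (132/333)   [reduce mod 333]
132 = 2^2·33; (2/333) = -1 since 333 mod 8 = 5, so (132/333) = (-1)^2·(33/333); sign now -1
reciprocity: (33/333) = +1·(333/33) since 33 mod 4 = 1, 333 mod 4 = 1; sign now -1
(333/33) = (3/33)   [reduce mod 33]
reciprocity: (3/33) = +1·(33/3) since 3 mod 4 = 3, 33 mod 4 = 1; sign now -1
(33/3) = (0/3)   [reduce mod 3]
(0/3) = 0   [gcd(a, n) > 1]; final value = 0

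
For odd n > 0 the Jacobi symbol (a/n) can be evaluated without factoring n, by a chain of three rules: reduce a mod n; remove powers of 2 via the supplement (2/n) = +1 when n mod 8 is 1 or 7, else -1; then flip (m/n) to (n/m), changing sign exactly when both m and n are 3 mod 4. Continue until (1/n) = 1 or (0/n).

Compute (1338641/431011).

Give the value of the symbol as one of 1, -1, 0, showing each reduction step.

1

(1338641/431011) = (45608/431011)   [reduce mod 431011]
45608 = 2^3·5701; (2/431011) = -1 since 431011 mod 8 = 3, so (45608/431011) = (-1)^3·(5701/431011); sign now -1
reciprocity: (5701/431011) = +1·(431011/5701) since 5701 mod 4 = 1, 431011 mod 4 = 3; sign now -1
(431011/5701) = (3436/5701)   [reduce mod 5701]
3436 = 2^2·859; (2/5701) = -1 since 5701 mod 8 = 5, so (3436/5701) = (-1)^2·(859/5701); sign now -1
reciprocity: (859/5701) = +1·(5701/859) since 859 mod 4 = 3, 5701 mod 4 = 1; sign now -1
(5701/859) = (547/859)   [reduce mod 859]
reciprocity: (547/859) = -1·(859/547) since 547 mod 4 = 3, 859 mod 4 = 3; sign now +1
(859/547) = (312/547)   [reduce mod 547]
312 = 2^3·39; (2/547) = -1 since 547 mod 8 = 3, so (312/547) = (-1)^3·(39/547); sign now -1
reciprocity: (39/547) = -1·(547/39) since 39 mod 4 = 3, 547 mod 4 = 3; sign now +1
(547/39) = (1/39)   [reduce mod 39]
(1/39) = 1; final value = sign = +1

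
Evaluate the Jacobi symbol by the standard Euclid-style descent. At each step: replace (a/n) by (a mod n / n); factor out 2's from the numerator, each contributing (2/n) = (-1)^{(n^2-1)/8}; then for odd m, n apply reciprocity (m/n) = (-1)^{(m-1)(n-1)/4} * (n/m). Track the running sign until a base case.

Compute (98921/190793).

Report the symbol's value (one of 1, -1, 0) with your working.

reciprocity: (98921/190793) = +1·(190793/98921) since 98921 mod 4 = 1, 190793 mod 4 = 1; sign now +1
(190793/98921) = (91872/98921)   [reduce mod 98921]
91872 = 2^5·2871; (2/98921) = +1 since 98921 mod 8 = 1, so (91872/98921) = (+1)^5·(2871/98921); sign now +1
reciprocity: (2871/98921) = +1·(98921/2871) since 2871 mod 4 = 3, 98921 mod 4 = 1; sign now +1
(98921/2871) = (1307/2871)   [reduce mod 2871]
reciprocity: (1307/2871) = -1·(2871/1307) since 1307 mod 4 = 3, 2871 mod 4 = 3; sign now -1
(2871/1307) = (257/1307)   [reduce mod 1307]
reciprocity: (257/1307) = +1·(1307/257) since 257 mod 4 = 1, 1307 mod 4 = 3; sign now -1
(1307/257) = (22/257)   [reduce mod 257]
22 = 2^1·11; (2/257) = +1 since 257 mod 8 = 1, so (22/257) = (+1)^1·(11/257); sign now -1
reciprocity: (11/257) = +1·(257/11) since 11 mod 4 = 3, 257 mod 4 = 1; sign now -1
(257/11) = (4/11)   [reduce mod 11]
4 = 2^2·1; (2/11) = -1 since 11 mod 8 = 3, so (4/11) = (-1)^2·(1/11); sign now -1
(1/11) = 1; final value = sign = -1

-1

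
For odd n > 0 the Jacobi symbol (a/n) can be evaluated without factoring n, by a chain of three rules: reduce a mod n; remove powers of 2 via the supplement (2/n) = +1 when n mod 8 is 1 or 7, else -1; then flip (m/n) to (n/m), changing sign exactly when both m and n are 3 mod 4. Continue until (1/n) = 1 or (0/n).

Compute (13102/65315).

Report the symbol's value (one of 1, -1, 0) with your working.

-1

factor out 2^1: 13102 = 2^1·6551; with 65315 mod 8 = 3, (2/65315) = -1; sign now -1; continue with (6551/65315)
flip (6551/65315) -> (65315/6551): both odd, 6551 mod 4 = 3, 65315 mod 4 = 3, so the flip contributes -1; sign now +1
(65315/6551): 65315 mod 6551 = 6356, so (65315/6551) = (6356/6551)
factor out 2^2: 6356 = 2^2·1589; with 6551 mod 8 = 7, (2/6551) = +1; sign now +1; continue with (1589/6551)
flip (1589/6551) -> (6551/1589): both odd, 1589 mod 4 = 1, 6551 mod 4 = 3, so the flip contributes +1; sign now +1
(6551/1589): 6551 mod 1589 = 195, so (6551/1589) = (195/1589)
flip (195/1589) -> (1589/195): both odd, 195 mod 4 = 3, 1589 mod 4 = 1, so the flip contributes +1; sign now +1
(1589/195): 1589 mod 195 = 29, so (1589/195) = (29/195)
flip (29/195) -> (195/29): both odd, 29 mod 4 = 1, 195 mod 4 = 3, so the flip contributes +1; sign now +1
(195/29): 195 mod 29 = 21, so (195/29) = (21/29)
flip (21/29) -> (29/21): both odd, 21 mod 4 = 1, 29 mod 4 = 1, so the flip contributes +1; sign now +1
(29/21): 29 mod 21 = 8, so (29/21) = (8/21)
factor out 2^3: 8 = 2^3·1; with 21 mod 8 = 5, (2/21) = -1; sign now -1; continue with (1/21)
reached (1/21) = 1, so the symbol is -1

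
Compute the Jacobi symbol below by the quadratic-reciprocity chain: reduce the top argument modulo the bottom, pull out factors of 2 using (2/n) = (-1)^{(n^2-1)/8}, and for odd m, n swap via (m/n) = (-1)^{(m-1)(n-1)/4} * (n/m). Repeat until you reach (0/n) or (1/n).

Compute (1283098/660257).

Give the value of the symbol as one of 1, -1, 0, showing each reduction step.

(1283098/660257) = (622841/660257)   [reduce mod 660257]
reciprocity: (622841/660257) = +1·(660257/622841) since 622841 mod 4 = 1, 660257 mod 4 = 1; sign now +1
(660257/622841) = (37416/622841)   [reduce mod 622841]
37416 = 2^3·4677; (2/622841) = +1 since 622841 mod 8 = 1, so (37416/622841) = (+1)^3·(4677/622841); sign now +1
reciprocity: (4677/622841) = +1·(622841/4677) since 4677 mod 4 = 1, 622841 mod 4 = 1; sign now +1
(622841/4677) = (800/4677)   [reduce mod 4677]
800 = 2^5·25; (2/4677) = -1 since 4677 mod 8 = 5, so (800/4677) = (-1)^5·(25/4677); sign now -1
reciprocity: (25/4677) = +1·(4677/25) since 25 mod 4 = 1, 4677 mod 4 = 1; sign now -1
(4677/25) = (2/25)   [reduce mod 25]
2 = 2^1·1; (2/25) = +1 since 25 mod 8 = 1, so (2/25) = (+1)^1·(1/25); sign now -1
(1/25) = 1; final value = sign = -1

-1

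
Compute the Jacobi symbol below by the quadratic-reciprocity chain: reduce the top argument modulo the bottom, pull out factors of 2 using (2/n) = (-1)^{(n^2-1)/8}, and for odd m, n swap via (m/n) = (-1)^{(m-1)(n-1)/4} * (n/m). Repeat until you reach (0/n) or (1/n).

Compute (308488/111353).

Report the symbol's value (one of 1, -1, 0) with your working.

(308488/111353): 308488 mod 111353 = 85782, so (308488/111353) = (85782/111353)
factor out 2^1: 85782 = 2^1·42891; with 111353 mod 8 = 1, (2/111353) = +1; sign now +1; continue with (42891/111353)
flip (42891/111353) -> (111353/42891): both odd, 42891 mod 4 = 3, 111353 mod 4 = 1, so the flip contributes +1; sign now +1
(111353/42891): 111353 mod 42891 = 25571, so (111353/42891) = (25571/42891)
flip (25571/42891) -> (42891/25571): both odd, 25571 mod 4 = 3, 42891 mod 4 = 3, so the flip contributes -1; sign now -1
(42891/25571): 42891 mod 25571 = 17320, so (42891/25571) = (17320/25571)
factor out 2^3: 17320 = 2^3·2165; with 25571 mod 8 = 3, (2/25571) = -1; sign now +1; continue with (2165/25571)
flip (2165/25571) -> (25571/2165): both odd, 2165 mod 4 = 1, 25571 mod 4 = 3, so the flip contributes +1; sign now +1
(25571/2165): 25571 mod 2165 = 1756, so (25571/2165) = (1756/2165)
factor out 2^2: 1756 = 2^2·439; with 2165 mod 8 = 5, (2/2165) = -1; sign now +1; continue with (439/2165)
flip (439/2165) -> (2165/439): both odd, 439 mod 4 = 3, 2165 mod 4 = 1, so the flip contributes +1; sign now +1
(2165/439): 2165 mod 439 = 409, so (2165/439) = (409/439)
flip (409/439) -> (439/409): both odd, 409 mod 4 = 1, 439 mod 4 = 3, so the flip contributes +1; sign now +1
(439/409): 439 mod 409 = 30, so (439/409) = (30/409)
factor out 2^1: 30 = 2^1·15; with 409 mod 8 = 1, (2/409) = +1; sign now +1; continue with (15/409)
flip (15/409) -> (409/15): both odd, 15 mod 4 = 3, 409 mod 4 = 1, so the flip contributes +1; sign now +1
(409/15): 409 mod 15 = 4, so (409/15) = (4/15)
factor out 2^2: 4 = 2^2·1; with 15 mod 8 = 7, (2/15) = +1; sign now +1; continue with (1/15)
reached (1/15) = 1, so the symbol is +1

1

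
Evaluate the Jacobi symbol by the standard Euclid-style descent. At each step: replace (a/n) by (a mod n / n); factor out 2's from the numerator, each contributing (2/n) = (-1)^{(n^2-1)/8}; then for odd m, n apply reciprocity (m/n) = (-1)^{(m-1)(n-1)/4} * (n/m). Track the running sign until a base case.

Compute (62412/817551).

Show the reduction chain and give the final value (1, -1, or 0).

0

62412 = 2^2·15603; (2/817551) = +1 since 817551 mod 8 = 7, so (62412/817551) = (+1)^2·(15603/817551); sign now +1
reciprocity: (15603/817551) = -1·(817551/15603) since 15603 mod 4 = 3, 817551 mod 4 = 3; sign now -1
(817551/15603) = (6195/15603)   [reduce mod 15603]
reciprocity: (6195/15603) = -1·(15603/6195) since 6195 mod 4 = 3, 15603 mod 4 = 3; sign now +1
(15603/6195) = (3213/6195)   [reduce mod 6195]
reciprocity: (3213/6195) = +1·(6195/3213) since 3213 mod 4 = 1, 6195 mod 4 = 3; sign now +1
(6195/3213) = (2982/3213)   [reduce mod 3213]
2982 = 2^1·1491; (2/3213) = -1 since 3213 mod 8 = 5, so (2982/3213) = (-1)^1·(1491/3213); sign now -1
reciprocity: (1491/3213) = +1·(3213/1491) since 1491 mod 4 = 3, 3213 mod 4 = 1; sign now -1
(3213/1491) = (231/1491)   [reduce mod 1491]
reciprocity: (231/1491) = -1·(1491/231) since 231 mod 4 = 3, 1491 mod 4 = 3; sign now +1
(1491/231) = (105/231)   [reduce mod 231]
reciprocity: (105/231) = +1·(231/105) since 105 mod 4 = 1, 231 mod 4 = 3; sign now +1
(231/105) = (21/105)   [reduce mod 105]
reciprocity: (21/105) = +1·(105/21) since 21 mod 4 = 1, 105 mod 4 = 1; sign now +1
(105/21) = (0/21)   [reduce mod 21]
(0/21) = 0   [gcd(a, n) > 1]; final value = 0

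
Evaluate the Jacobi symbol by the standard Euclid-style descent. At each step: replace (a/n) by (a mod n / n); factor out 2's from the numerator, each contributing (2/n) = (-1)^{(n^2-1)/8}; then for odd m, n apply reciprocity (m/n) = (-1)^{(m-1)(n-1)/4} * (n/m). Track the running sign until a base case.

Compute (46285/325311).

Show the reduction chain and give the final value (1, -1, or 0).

1

flip (46285/325311) -> (325311/46285): both odd, 46285 mod 4 = 1, 325311 mod 4 = 3, so the flip contributes +1; sign now +1
(325311/46285): 325311 mod 46285 = 1316, so (325311/46285) = (1316/46285)
factor out 2^2: 1316 = 2^2·329; with 46285 mod 8 = 5, (2/46285) = -1; sign now +1; continue with (329/46285)
flip (329/46285) -> (46285/329): both odd, 329 mod 4 = 1, 46285 mod 4 = 1, so the flip contributes +1; sign now +1
(46285/329): 46285 mod 329 = 225, so (46285/329) = (225/329)
flip (225/329) -> (329/225): both odd, 225 mod 4 = 1, 329 mod 4 = 1, so the flip contributes +1; sign now +1
(329/225): 329 mod 225 = 104, so (329/225) = (104/225)
factor out 2^3: 104 = 2^3·13; with 225 mod 8 = 1, (2/225) = +1; sign now +1; continue with (13/225)
flip (13/225) -> (225/13): both odd, 13 mod 4 = 1, 225 mod 4 = 1, so the flip contributes +1; sign now +1
(225/13): 225 mod 13 = 4, so (225/13) = (4/13)
factor out 2^2: 4 = 2^2·1; with 13 mod 8 = 5, (2/13) = -1; sign now +1; continue with (1/13)
reached (1/13) = 1, so the symbol is +1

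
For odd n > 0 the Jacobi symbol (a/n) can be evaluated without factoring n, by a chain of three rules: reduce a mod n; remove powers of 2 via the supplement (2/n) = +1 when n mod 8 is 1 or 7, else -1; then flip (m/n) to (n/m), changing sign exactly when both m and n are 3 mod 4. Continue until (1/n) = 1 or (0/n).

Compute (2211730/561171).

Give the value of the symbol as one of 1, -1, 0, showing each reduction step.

(2211730/561171): 2211730 mod 561171 = 528217, so (2211730/561171) = (528217/561171)
flip (528217/561171) -> (561171/528217): both odd, 528217 mod 4 = 1, 561171 mod 4 = 3, so the flip contributes +1; sign now +1
(561171/528217): 561171 mod 528217 = 32954, so (561171/528217) = (32954/528217)
factor out 2^1: 32954 = 2^1·16477; with 528217 mod 8 = 1, (2/528217) = +1; sign now +1; continue with (16477/528217)
flip (16477/528217) -> (528217/16477): both odd, 16477 mod 4 = 1, 528217 mod 4 = 1, so the flip contributes +1; sign now +1
(528217/16477): 528217 mod 16477 = 953, so (528217/16477) = (953/16477)
flip (953/16477) -> (16477/953): both odd, 953 mod 4 = 1, 16477 mod 4 = 1, so the flip contributes +1; sign now +1
(16477/953): 16477 mod 953 = 276, so (16477/953) = (276/953)
factor out 2^2: 276 = 2^2·69; with 953 mod 8 = 1, (2/953) = +1; sign now +1; continue with (69/953)
flip (69/953) -> (953/69): both odd, 69 mod 4 = 1, 953 mod 4 = 1, so the flip contributes +1; sign now +1
(953/69): 953 mod 69 = 56, so (953/69) = (56/69)
factor out 2^3: 56 = 2^3·7; with 69 mod 8 = 5, (2/69) = -1; sign now -1; continue with (7/69)
flip (7/69) -> (69/7): both odd, 7 mod 4 = 3, 69 mod 4 = 1, so the flip contributes +1; sign now -1
(69/7): 69 mod 7 = 6, so (69/7) = (6/7)
factor out 2^1: 6 = 2^1·3; with 7 mod 8 = 7, (2/7) = +1; sign now -1; continue with (3/7)
flip (3/7) -> (7/3): both odd, 3 mod 4 = 3, 7 mod 4 = 3, so the flip contributes -1; sign now +1
(7/3): 7 mod 3 = 1, so (7/3) = (1/3)
reached (1/3) = 1, so the symbol is +1

1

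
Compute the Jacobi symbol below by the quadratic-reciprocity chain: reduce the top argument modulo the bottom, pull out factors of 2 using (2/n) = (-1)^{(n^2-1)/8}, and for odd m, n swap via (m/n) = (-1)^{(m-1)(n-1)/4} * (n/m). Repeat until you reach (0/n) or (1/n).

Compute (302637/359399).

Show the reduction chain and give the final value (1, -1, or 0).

0

flip (302637/359399) -> (359399/302637): both odd, 302637 mod 4 = 1, 359399 mod 4 = 3, so the flip contributes +1; sign now +1
(359399/302637): 359399 mod 302637 = 56762, so (359399/302637) = (56762/302637)
factor out 2^1: 56762 = 2^1·28381; with 302637 mod 8 = 5, (2/302637) = -1; sign now -1; continue with (28381/302637)
flip (28381/302637) -> (302637/28381): both odd, 28381 mod 4 = 1, 302637 mod 4 = 1, so the flip contributes +1; sign now -1
(302637/28381): 302637 mod 28381 = 18827, so (302637/28381) = (18827/28381)
flip (18827/28381) -> (28381/18827): both odd, 18827 mod 4 = 3, 28381 mod 4 = 1, so the flip contributes +1; sign now -1
(28381/18827): 28381 mod 18827 = 9554, so (28381/18827) = (9554/18827)
factor out 2^1: 9554 = 2^1·4777; with 18827 mod 8 = 3, (2/18827) = -1; sign now +1; continue with (4777/18827)
flip (4777/18827) -> (18827/4777): both odd, 4777 mod 4 = 1, 18827 mod 4 = 3, so the flip contributes +1; sign now +1
(18827/4777): 18827 mod 4777 = 4496, so (18827/4777) = (4496/4777)
factor out 2^4: 4496 = 2^4·281; with 4777 mod 8 = 1, (2/4777) = +1; sign now +1; continue with (281/4777)
flip (281/4777) -> (4777/281): both odd, 281 mod 4 = 1, 4777 mod 4 = 1, so the flip contributes +1; sign now +1
(4777/281): 4777 mod 281 = 0, so (4777/281) = (0/281)
reached (0/281); gcd(a, n) > 1, so (0/281) = 0 and the symbol is 0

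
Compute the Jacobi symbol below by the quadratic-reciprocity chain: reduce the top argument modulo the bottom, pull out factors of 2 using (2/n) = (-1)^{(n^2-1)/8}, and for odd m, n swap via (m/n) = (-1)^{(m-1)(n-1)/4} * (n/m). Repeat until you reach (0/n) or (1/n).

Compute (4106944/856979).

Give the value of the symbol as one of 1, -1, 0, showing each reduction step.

-1

(4106944/856979) = (679028/856979)   [reduce mod 856979]
679028 = 2^2·169757; (2/856979) = -1 since 856979 mod 8 = 3, so (679028/856979) = (-1)^2·(169757/856979); sign now +1
reciprocity: (169757/856979) = +1·(856979/169757) since 169757 mod 4 = 1, 856979 mod 4 = 3; sign now +1
(856979/169757) = (8194/169757)   [reduce mod 169757]
8194 = 2^1·4097; (2/169757) = -1 since 169757 mod 8 = 5, so (8194/169757) = (-1)^1·(4097/169757); sign now -1
reciprocity: (4097/169757) = +1·(169757/4097) since 4097 mod 4 = 1, 169757 mod 4 = 1; sign now -1
(169757/4097) = (1780/4097)   [reduce mod 4097]
1780 = 2^2·445; (2/4097) = +1 since 4097 mod 8 = 1, so (1780/4097) = (+1)^2·(445/4097); sign now -1
reciprocity: (445/4097) = +1·(4097/445) since 445 mod 4 = 1, 4097 mod 4 = 1; sign now -1
(4097/445) = (92/445)   [reduce mod 445]
92 = 2^2·23; (2/445) = -1 since 445 mod 8 = 5, so (92/445) = (-1)^2·(23/445); sign now -1
reciprocity: (23/445) = +1·(445/23) since 23 mod 4 = 3, 445 mod 4 = 1; sign now -1
(445/23) = (8/23)   [reduce mod 23]
8 = 2^3·1; (2/23) = +1 since 23 mod 8 = 7, so (8/23) = (+1)^3·(1/23); sign now -1
(1/23) = 1; final value = sign = -1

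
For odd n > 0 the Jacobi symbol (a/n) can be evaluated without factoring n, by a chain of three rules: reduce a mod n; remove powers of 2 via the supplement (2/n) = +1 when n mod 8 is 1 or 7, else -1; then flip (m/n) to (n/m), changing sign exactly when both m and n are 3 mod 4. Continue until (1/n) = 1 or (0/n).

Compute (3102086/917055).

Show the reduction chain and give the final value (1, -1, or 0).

1

(3102086/917055): 3102086 mod 917055 = 350921, so (3102086/917055) = (350921/917055)
flip (350921/917055) -> (917055/350921): both odd, 350921 mod 4 = 1, 917055 mod 4 = 3, so the flip contributes +1; sign now +1
(917055/350921): 917055 mod 350921 = 215213, so (917055/350921) = (215213/350921)
flip (215213/350921) -> (350921/215213): both odd, 215213 mod 4 = 1, 350921 mod 4 = 1, so the flip contributes +1; sign now +1
(350921/215213): 350921 mod 215213 = 135708, so (350921/215213) = (135708/215213)
factor out 2^2: 135708 = 2^2·33927; with 215213 mod 8 = 5, (2/215213) = -1; sign now +1; continue with (33927/215213)
flip (33927/215213) -> (215213/33927): both odd, 33927 mod 4 = 3, 215213 mod 4 = 1, so the flip contributes +1; sign now +1
(215213/33927): 215213 mod 33927 = 11651, so (215213/33927) = (11651/33927)
flip (11651/33927) -> (33927/11651): both odd, 11651 mod 4 = 3, 33927 mod 4 = 3, so the flip contributes -1; sign now -1
(33927/11651): 33927 mod 11651 = 10625, so (33927/11651) = (10625/11651)
flip (10625/11651) -> (11651/10625): both odd, 10625 mod 4 = 1, 11651 mod 4 = 3, so the flip contributes +1; sign now -1
(11651/10625): 11651 mod 10625 = 1026, so (11651/10625) = (1026/10625)
factor out 2^1: 1026 = 2^1·513; with 10625 mod 8 = 1, (2/10625) = +1; sign now -1; continue with (513/10625)
flip (513/10625) -> (10625/513): both odd, 513 mod 4 = 1, 10625 mod 4 = 1, so the flip contributes +1; sign now -1
(10625/513): 10625 mod 513 = 365, so (10625/513) = (365/513)
flip (365/513) -> (513/365): both odd, 365 mod 4 = 1, 513 mod 4 = 1, so the flip contributes +1; sign now -1
(513/365): 513 mod 365 = 148, so (513/365) = (148/365)
factor out 2^2: 148 = 2^2·37; with 365 mod 8 = 5, (2/365) = -1; sign now -1; continue with (37/365)
flip (37/365) -> (365/37): both odd, 37 mod 4 = 1, 365 mod 4 = 1, so the flip contributes +1; sign now -1
(365/37): 365 mod 37 = 32, so (365/37) = (32/37)
factor out 2^5: 32 = 2^5·1; with 37 mod 8 = 5, (2/37) = -1; sign now +1; continue with (1/37)
reached (1/37) = 1, so the symbol is +1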